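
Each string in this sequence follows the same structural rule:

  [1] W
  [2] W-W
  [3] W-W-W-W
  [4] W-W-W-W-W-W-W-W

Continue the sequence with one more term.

Each string is two copies of the previous one joined by '-'.
Doubling W-W-W-W-W-W-W-W with '-' between the halves:

W-W-W-W-W-W-W-W-W-W-W-W-W-W-W-W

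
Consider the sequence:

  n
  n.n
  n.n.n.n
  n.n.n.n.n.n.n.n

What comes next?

Every step duplicates the string with '.' between the halves.
One more doubling of n.n.n.n.n.n.n.n gives the answer.

n.n.n.n.n.n.n.n.n.n.n.n.n.n.n.n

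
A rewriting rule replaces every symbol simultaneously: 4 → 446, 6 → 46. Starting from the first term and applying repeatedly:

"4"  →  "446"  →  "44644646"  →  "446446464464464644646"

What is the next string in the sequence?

Replace each of the 21 characters of 446446464464464644646 in place — 446 446 46 446 446 46 446 46 446 446 46 446 446 46 446 46 446 446 46 446 46 — and concatenate.

4464464644644646446464464464644644646446464464464644646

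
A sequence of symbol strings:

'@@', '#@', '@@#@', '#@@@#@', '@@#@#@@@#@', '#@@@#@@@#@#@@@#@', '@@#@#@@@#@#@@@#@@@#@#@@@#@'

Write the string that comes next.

#@@@#@@@#@#@@@#@@@#@#@@@#@#@@@#@@@#@#@@@#@

Each term (from the third on) is the two preceding terms concatenated in order: term 3 = @@·#@ = @@#@.
The next term joins #@@@#@@@#@#@@@#@ and @@#@#@@@#@#@@@#@@@#@#@@@#@.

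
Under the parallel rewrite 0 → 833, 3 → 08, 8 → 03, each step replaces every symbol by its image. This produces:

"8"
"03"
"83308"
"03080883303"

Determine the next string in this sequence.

Apply φ to 03080883303 symbol by symbol: 0→833, 3→08, 0→833, 8→03, 0→833, 8→03, 8→03, 3→08, 3→08, 0→833, 3→08; joined: 833 08 833 03 833 03 03 08 08 833 08.

83308833038330303080883308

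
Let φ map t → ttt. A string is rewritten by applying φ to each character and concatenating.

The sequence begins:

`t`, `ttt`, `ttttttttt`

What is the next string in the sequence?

ttttttttttttttttttttttttttt

Expanding ttttttttt: t→ttt, t→ttt, t→ttt, t→ttt, t→ttt, t→ttt, t→ttt, t→ttt, t→ttt. Concatenated: ttt ttt ttt ttt ttt ttt ttt ttt ttt.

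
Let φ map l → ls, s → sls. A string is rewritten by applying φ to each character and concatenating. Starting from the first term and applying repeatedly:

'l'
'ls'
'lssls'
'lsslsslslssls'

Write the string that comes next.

lsslsslslsslsslslsslslsslsslslssls

Replace each of the 13 characters of lsslsslslssls in place — ls sls sls ls sls sls ls sls ls sls sls ls sls — and concatenate.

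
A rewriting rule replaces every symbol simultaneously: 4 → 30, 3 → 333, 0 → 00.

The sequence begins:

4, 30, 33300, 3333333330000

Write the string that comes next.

Replace each of the 13 characters of 3333333330000 in place — 333 333 333 333 333 333 333 333 333 00 00 00 00 — and concatenate.

33333333333333333333333333300000000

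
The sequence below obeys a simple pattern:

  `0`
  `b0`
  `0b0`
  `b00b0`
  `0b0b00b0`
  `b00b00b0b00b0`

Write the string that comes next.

From term 3 onward, concatenate the second-to-last term with the last: 0·b0 = 0b0, b0·0b0 = b00b0, …
Continuing: 0b0b00b0 · b00b00b0b00b0 gives term 7.

0b0b00b0b00b00b0b00b0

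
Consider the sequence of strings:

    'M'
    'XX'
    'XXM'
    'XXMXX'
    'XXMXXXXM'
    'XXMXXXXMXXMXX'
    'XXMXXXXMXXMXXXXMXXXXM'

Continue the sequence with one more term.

XXMXXXXMXXMXXXXMXXXXMXXMXXXXMXXMXX

Each term (from the third on) is the previous term followed by the one before it: term 3 = XX·M = XXM.
Continuing: XXMXXXXMXXMXXXXMXXXXM · XXMXXXXMXXMXX gives term 8.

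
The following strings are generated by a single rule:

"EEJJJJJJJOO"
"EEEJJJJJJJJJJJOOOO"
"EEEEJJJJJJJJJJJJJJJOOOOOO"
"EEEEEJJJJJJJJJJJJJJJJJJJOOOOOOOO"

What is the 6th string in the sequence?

Term n consists of n+1 E's, followed by 4n+3 J's, followed by 2n O's (n = 1, 2, …).
For term 6, n = 6, so the run lengths are 7, 27, 12.

EEEEEEEJJJJJJJJJJJJJJJJJJJJJJJJJJJOOOOOOOOOOOO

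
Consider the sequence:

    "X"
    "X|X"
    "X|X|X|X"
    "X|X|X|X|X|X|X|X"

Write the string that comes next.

Each string is two copies of the previous one joined by '|'.
One more doubling of X|X|X|X|X|X|X|X gives the answer.

X|X|X|X|X|X|X|X|X|X|X|X|X|X|X|X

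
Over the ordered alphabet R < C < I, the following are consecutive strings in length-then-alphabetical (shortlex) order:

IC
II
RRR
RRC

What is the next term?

Treat RRC as a base-3 numeral over the given alphabet and add one, carrying through any trailing I's.

RRI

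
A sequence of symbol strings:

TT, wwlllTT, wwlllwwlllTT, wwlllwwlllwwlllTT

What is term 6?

Each term is the previous one with wwlll prepended.
From wwlllwwlllwwlllTT, 2 further steps: wwlllwwlllwwlllTT → wwlllwwlllwwlllwwlllTT → (answer).

wwlllwwlllwwlllwwlllwwlllTT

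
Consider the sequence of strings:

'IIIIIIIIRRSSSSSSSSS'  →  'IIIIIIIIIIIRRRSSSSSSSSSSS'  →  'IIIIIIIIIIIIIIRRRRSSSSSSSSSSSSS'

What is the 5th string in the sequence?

Each string has the form I^{3n-1} R^{n-1} S^{2n+3}, where the shown terms are n = 3, 4, 5.
At n = 7 the blocks have lengths 20, 6, 17.

IIIIIIIIIIIIIIIIIIIIRRRRRRSSSSSSSSSSSSSSSSS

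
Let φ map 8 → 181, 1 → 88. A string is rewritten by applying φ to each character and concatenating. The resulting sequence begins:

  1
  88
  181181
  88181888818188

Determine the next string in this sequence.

Rewriting the 14 symbols of 88181888818188 one by one yields 181 181 88 181 88 181 181 181 181 88 181 88 181 181; concatenated:

18118188181881811811811818818188181181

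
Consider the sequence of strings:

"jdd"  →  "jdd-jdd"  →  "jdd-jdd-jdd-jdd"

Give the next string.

s(k+1) = s(k)·-·s(k) — each term doubles the last with '-' between the halves.
One more doubling of jdd-jdd-jdd-jdd gives the answer.

jdd-jdd-jdd-jdd-jdd-jdd-jdd-jdd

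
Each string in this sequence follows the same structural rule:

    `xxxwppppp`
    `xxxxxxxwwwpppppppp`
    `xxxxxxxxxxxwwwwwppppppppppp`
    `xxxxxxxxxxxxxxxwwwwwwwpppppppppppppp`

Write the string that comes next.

Each string has the form x^{4n-1} w^{2n-1} p^{3n+2} (n = 1, 2, …).
For the next term, n = 5, so the run lengths are 19, 9, 17.

xxxxxxxxxxxxxxxxxxxwwwwwwwwwppppppppppppppppp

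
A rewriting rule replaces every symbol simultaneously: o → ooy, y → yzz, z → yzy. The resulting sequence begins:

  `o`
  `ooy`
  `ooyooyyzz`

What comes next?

Rewriting each symbol of ooyooyyzz: o→ooy, o→ooy, y→yzz, o→ooy, o→ooy, y→yzz, y→yzz, z→yzy, z→yzy, which concatenates to ooy ooy yzz ooy ooy yzz yzz yzy yzy.

ooyooyyzzooyooyyzzyzzyzyyzy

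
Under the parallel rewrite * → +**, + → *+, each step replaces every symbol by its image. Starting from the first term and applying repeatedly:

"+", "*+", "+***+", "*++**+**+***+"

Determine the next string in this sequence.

Rewriting the 13 symbols of *++**+**+***+ one by one yields +** *+ *+ +** +** *+ +** +** *+ +** +** +** *+; concatenated:

+***+*++**+***++**+***++**+**+***+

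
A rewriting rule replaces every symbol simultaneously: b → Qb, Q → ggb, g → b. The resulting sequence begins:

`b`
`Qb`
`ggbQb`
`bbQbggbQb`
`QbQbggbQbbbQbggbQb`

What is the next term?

Rewriting the 18 symbols of QbQbggbQbbbQbggbQb one by one yields ggb Qb ggb Qb b b Qb ggb Qb Qb Qb ggb Qb b b Qb ggb Qb; concatenated:

ggbQbggbQbbbQbggbQbQbQbggbQbbbQbggbQb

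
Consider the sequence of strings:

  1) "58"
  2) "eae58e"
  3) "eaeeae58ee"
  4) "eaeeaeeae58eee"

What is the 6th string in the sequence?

Every step adds eae to the front and e to the end of the previous string.
From eaeeaeeae58eee, 2 further steps: eaeeaeeae58eee → eaeeaeeaeeae58eeee → (answer).

eaeeaeeaeeaeeae58eeeee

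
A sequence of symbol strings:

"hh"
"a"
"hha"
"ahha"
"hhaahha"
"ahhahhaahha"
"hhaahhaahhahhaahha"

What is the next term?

ahhahhaahhahhaahhaahhahhaahha

Each term (from the third on) is the two preceding terms concatenated in order: term 3 = hh·a = hha.
The next term joins ahhahhaahha and hhaahhaahhahhaahha.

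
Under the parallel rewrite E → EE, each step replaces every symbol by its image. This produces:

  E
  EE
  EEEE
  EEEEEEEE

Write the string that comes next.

Expanding EEEEEEEE: E→EE, E→EE, E→EE, E→EE, E→EE, E→EE, E→EE, E→EE. Concatenated: EE EE EE EE EE EE EE EE.

EEEEEEEEEEEEEEEE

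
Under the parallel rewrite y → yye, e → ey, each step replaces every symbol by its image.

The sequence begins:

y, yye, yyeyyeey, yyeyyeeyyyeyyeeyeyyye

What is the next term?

Applying the rule to each of the 21 symbols of yyeyyeeyyyeyyeeyeyyye gives the pieces yye yye ey yye yye ey ey yye yye yye ey yye yye ey ey yye ey yye yye yye ey, which concatenate to the answer.

yyeyyeeyyyeyyeeyeyyyeyyeyyeeyyyeyyeeyeyyyeeyyyeyyeyyeey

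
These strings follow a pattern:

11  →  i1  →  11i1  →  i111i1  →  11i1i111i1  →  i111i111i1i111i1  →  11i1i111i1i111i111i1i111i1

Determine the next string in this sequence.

Each term (from the third on) is the two preceding terms concatenated in order: term 3 = 11·i1 = 11i1.
So term 8 is i111i111i1i111i1·11i1i111i1i111i111i1i111i1.

i111i111i1i111i111i1i111i1i111i111i1i111i1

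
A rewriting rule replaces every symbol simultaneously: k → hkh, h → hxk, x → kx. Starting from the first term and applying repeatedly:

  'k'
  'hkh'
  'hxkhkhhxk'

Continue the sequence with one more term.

hxkkxhkhhxkhkhhxkhxkkxhkh

Apply φ to hxkhkhhxk symbol by symbol: h→hxk, x→kx, k→hkh, h→hxk, k→hkh, h→hxk, h→hxk, x→kx, k→hkh; joined: hxk kx hkh hxk hkh hxk hxk kx hkh.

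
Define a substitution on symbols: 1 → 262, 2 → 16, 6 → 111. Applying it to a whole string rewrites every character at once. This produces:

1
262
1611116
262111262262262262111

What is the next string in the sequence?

16111162622622621611116161111616111161611116262262262

φ(262111262262262262111) expands symbol-by-symbol to 16 111 16 262 262 262 16 111 16 16 111 16 16 111 16 16 111 16 262 262 262; joining the 21 pieces gives the next term.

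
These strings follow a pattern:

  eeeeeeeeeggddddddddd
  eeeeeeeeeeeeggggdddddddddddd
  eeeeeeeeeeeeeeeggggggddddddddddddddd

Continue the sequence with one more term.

Reading off run lengths: e runs 9, 12, 15; g runs 2, 4, 6; d runs 9, 12, 15 — each is linear in n, where the shown terms are n = 2, 3, 4.
For the next term, n = 5, so the run lengths are 18, 8, 18.

eeeeeeeeeeeeeeeeeeggggggggdddddddddddddddddd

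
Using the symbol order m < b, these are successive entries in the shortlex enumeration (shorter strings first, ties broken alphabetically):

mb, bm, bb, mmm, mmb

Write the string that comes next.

mbm

The successor of mmb increments the rightmost position that isn't already b and resets every position after it to m.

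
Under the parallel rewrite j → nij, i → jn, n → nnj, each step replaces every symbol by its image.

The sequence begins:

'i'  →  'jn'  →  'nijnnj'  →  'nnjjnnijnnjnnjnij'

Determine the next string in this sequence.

Rewriting the 17 symbols of nnjjnnijnnjnnjnij one by one yields nnj nnj nij nij nnj nnj jn nij nnj nnj nij nnj nnj nij nnj jn nij; concatenated:

nnjnnjnijnijnnjnnjjnnijnnjnnjnijnnjnnjnijnnjjnnij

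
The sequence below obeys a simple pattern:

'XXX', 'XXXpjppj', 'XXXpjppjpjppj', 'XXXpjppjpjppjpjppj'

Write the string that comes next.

Each term is the previous one with pjppj appended.
So the next term is XXXpjppjpjppjpjppj·pjppj.

XXXpjppjpjppjpjppjpjppj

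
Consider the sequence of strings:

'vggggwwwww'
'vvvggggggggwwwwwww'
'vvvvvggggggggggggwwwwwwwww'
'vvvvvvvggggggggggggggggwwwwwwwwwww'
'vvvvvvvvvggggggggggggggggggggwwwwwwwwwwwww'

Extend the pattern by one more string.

vvvvvvvvvvvggggggggggggggggggggggggwwwwwwwwwwwwwww

Reading off run lengths: v runs 1, 3, 5, 7, 9; g runs 4, 8, 12, 16, 20; w runs 5, 7, 9, 11, 13 — each is linear in n (n = 1, 2, …).
Setting n = 6 gives 11, 24, 15 characters in each block.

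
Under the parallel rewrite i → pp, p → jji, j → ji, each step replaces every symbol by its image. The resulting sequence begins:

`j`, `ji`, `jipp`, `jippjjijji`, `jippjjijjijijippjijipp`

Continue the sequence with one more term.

jippjjijjijijippjijippjippjippjjijjijippjippjjijji

Replace each of the 22 characters of jippjjijjijijippjijipp in place — ji pp jji jji ji ji pp ji ji pp ji pp ji pp jji jji ji pp ji pp jji jji — and concatenate.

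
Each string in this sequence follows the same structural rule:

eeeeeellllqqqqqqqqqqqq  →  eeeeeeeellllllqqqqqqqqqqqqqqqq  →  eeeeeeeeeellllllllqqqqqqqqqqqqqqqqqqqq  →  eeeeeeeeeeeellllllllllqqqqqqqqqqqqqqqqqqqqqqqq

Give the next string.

The n-th term is 2n e's then 2n-2 l's then 4n q's, where the shown terms are n = 3, 4, 5, 6.
At n = 7 the blocks have lengths 14, 12, 28.

eeeeeeeeeeeeeellllllllllllqqqqqqqqqqqqqqqqqqqqqqqqqqqq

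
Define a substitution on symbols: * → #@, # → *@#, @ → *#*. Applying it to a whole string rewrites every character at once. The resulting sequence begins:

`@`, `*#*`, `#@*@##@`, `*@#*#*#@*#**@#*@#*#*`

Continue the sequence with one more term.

Rewriting the 20 symbols of *@#*#*#@*#**@#*@#*#* one by one yields #@ *#* *@# #@ *@# #@ *@# *#* #@ *@# #@ #@ *#* *@# #@ *#* *@# #@ *@# #@; concatenated:

#@*#**@##@*@##@*@#*#*#@*@##@#@*#**@##@*#**@##@*@##@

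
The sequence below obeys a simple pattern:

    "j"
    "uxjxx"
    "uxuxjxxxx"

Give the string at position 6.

Each term wraps the previous one in ux on the left and xx on the right.
From uxuxjxxxx, 3 further steps: uxuxjxxxx → uxuxuxjxxxxxx → uxuxuxuxjxxxxxxxx → (answer).

uxuxuxuxuxjxxxxxxxxxx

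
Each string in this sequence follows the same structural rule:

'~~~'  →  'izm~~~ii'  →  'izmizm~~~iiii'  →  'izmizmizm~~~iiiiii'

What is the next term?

s(k+1) = izm·s(k)·ii, so each term gains izm as a prefix and ii as a suffix.
Applying this once more to izmizmizm~~~iiiiii:

izmizmizmizm~~~iiiiiiii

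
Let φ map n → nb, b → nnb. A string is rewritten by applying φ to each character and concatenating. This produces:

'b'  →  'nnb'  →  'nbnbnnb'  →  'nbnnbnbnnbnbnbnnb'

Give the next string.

Applying the rule to each of the 17 symbols of nbnnbnbnnbnbnbnnb gives the pieces nb nnb nb nb nnb nb nnb nb nb nnb nb nnb nb nnb nb nb nnb, which concatenate to the answer.

nbnnbnbnbnnbnbnnbnbnbnnbnbnnbnbnnbnbnbnnb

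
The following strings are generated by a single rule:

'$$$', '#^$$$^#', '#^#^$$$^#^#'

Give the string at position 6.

#^#^#^#^#^$$$^#^#^#^#^#

Each term wraps the previous one in #^ on the left and ^# on the right.
From #^#^$$$^#^#, 3 further steps: #^#^$$$^#^# → #^#^#^$$$^#^#^# → #^#^#^#^$$$^#^#^#^# → (answer).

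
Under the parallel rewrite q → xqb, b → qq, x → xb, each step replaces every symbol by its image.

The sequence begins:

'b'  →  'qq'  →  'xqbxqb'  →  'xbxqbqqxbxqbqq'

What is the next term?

Applying the rule to each of the 14 symbols of xbxqbqqxbxqbqq gives the pieces xb qq xb xqb qq xqb xqb xb qq xb xqb qq xqb xqb, which concatenate to the answer.

xbqqxbxqbqqxqbxqbxbqqxbxqbqqxqbxqb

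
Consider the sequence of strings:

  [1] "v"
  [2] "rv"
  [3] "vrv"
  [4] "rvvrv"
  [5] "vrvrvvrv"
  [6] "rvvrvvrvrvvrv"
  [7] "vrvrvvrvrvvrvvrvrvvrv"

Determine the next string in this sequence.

rvvrvvrvrvvrvvrvrvvrvrvvrvvrvrvvrv

Each term (from the third on) is the two preceding terms concatenated in order: term 3 = v·rv = vrv.
The next term joins rvvrvvrvrvvrv and vrvrvvrvrvvrvvrvrvvrv.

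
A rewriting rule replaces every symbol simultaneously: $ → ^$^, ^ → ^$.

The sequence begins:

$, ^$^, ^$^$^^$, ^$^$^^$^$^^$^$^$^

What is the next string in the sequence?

^$^$^^$^$^^$^$^$^^$^$^^$^$^$^^$^$^^$^$^^$

Applying the rule to each of the 17 symbols of ^$^$^^$^$^^$^$^$^ gives the pieces ^$ ^$^ ^$ ^$^ ^$ ^$ ^$^ ^$ ^$^ ^$ ^$ ^$^ ^$ ^$^ ^$ ^$^ ^$, which concatenate to the answer.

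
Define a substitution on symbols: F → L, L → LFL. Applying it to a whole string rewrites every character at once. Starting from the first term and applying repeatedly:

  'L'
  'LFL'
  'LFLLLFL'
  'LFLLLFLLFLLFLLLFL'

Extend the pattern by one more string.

LFLLLFLLFLLFLLLFLLFLLLFLLFLLLFLLFLLFLLLFL

φ(LFLLLFLLFLLFLLLFL) expands symbol-by-symbol to LFL L LFL LFL LFL L LFL LFL L LFL LFL L LFL LFL LFL L LFL; joining the 17 pieces gives the next term.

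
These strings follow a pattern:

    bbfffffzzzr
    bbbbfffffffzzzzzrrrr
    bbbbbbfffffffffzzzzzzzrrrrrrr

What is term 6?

bbbbbbbbbbbbfffffffffffffffzzzzzzzzzzzzzrrrrrrrrrrrrrrrr

The n-th term is 2n b's then 2n+3 f's then 2n+1 z's then 3n-2 r's (n = 1, 2, …).
For term 6, n = 6, so the run lengths are 12, 15, 13, 16.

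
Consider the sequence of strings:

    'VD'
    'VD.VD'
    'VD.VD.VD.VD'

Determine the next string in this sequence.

Every step duplicates the string with '.' between the halves.
Doubling VD.VD.VD.VD with '.' between the halves:

VD.VD.VD.VD.VD.VD.VD.VD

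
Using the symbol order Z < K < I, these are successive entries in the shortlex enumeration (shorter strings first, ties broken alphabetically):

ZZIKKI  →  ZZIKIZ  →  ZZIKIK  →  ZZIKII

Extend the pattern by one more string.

Treat ZZIKII as a base-3 numeral over the given alphabet and add one, carrying through any trailing I's.

ZZIIZZ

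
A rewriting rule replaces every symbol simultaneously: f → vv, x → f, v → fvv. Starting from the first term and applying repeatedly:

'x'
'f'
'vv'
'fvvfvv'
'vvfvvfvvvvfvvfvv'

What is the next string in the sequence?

Rewriting the 16 symbols of vvfvvfvvvvfvvfvv one by one yields fvv fvv vv fvv fvv vv fvv fvv fvv fvv vv fvv fvv vv fvv fvv; concatenated:

fvvfvvvvfvvfvvvvfvvfvvfvvfvvvvfvvfvvvvfvvfvv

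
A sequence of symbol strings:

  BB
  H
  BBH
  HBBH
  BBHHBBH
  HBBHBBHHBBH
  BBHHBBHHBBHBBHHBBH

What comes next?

Each term (from the third on) is the two preceding terms concatenated in order: term 3 = BB·H = BBH.
So term 8 is HBBHBBHHBBH·BBHHBBHHBBHBBHHBBH.

HBBHBBHHBBHBBHHBBHHBBHBBHHBBH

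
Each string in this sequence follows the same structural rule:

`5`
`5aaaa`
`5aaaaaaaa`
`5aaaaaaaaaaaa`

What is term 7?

Each term is the previous one with aaaa appended.
From 5aaaaaaaaaaaa, 3 further steps: 5aaaaaaaaaaaa → 5aaaaaaaaaaaaaaaa → 5aaaaaaaaaaaaaaaaaaaa → (answer).

5aaaaaaaaaaaaaaaaaaaaaaaa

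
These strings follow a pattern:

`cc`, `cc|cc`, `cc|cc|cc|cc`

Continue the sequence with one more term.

cc|cc|cc|cc|cc|cc|cc|cc

s(k+1) = s(k)·|·s(k) — each term doubles the last with '|' between the halves.
So the next term is two copies of cc|cc|cc|cc with '|' between the halves.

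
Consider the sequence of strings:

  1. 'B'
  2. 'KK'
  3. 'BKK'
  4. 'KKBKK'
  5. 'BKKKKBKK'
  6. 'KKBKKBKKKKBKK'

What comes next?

This is a Fibonacci-style word recurrence s(k) = s(k−2)·s(k−1): e.g. B·KK = BKK.
The next term joins BKKKKBKK and KKBKKBKKKKBKK.

BKKKKBKKKKBKKBKKKKBKK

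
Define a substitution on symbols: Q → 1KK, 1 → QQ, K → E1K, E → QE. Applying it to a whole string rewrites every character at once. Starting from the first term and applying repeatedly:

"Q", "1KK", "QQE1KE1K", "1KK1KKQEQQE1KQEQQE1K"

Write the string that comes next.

φ(1KK1KKQEQQE1KQEQQE1K) expands symbol-by-symbol to QQ E1K E1K QQ E1K E1K 1KK QE 1KK 1KK QE QQ E1K 1KK QE 1KK 1KK QE QQ E1K; joining the 20 pieces gives the next term.

QQE1KE1KQQE1KE1K1KKQE1KK1KKQEQQE1K1KKQE1KK1KKQEQQE1K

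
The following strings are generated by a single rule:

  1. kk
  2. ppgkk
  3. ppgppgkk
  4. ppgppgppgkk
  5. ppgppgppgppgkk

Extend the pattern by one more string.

The strings grow by a fixed prefix ppg each time.
One more step from ppgppgppgppgkk gives the answer.

ppgppgppgppgppgkk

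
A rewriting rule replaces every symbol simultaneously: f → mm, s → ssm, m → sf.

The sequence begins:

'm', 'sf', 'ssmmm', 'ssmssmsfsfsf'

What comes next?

ssmssmsfssmssmsfssmmmssmmmssmmm

Rewriting each symbol of ssmssmsfsfsf: s→ssm, s→ssm, m→sf, s→ssm, s→ssm, m→sf, s→ssm, f→mm, s→ssm, f→mm, s→ssm, f→mm, which concatenates to ssm ssm sf ssm ssm sf ssm mm ssm mm ssm mm.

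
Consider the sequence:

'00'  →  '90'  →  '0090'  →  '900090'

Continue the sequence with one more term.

From term 3 onward, concatenate the second-to-last term with the last: 00·90 = 0090, 90·0090 = 900090, …
Continuing: 0090 · 900090 gives term 5.

0090900090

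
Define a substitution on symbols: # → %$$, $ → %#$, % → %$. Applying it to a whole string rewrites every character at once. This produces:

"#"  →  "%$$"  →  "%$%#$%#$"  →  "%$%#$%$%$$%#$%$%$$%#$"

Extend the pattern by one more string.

%$%#$%$%$$%#$%$%#$%$%#$%#$%$%$$%#$%$%#$%$%#$%#$%$%$$%#$

φ(%$%#$%$%$$%#$%$%$$%#$) expands symbol-by-symbol to %$ %#$ %$ %$$ %#$ %$ %#$ %$ %#$ %#$ %$ %$$ %#$ %$ %#$ %$ %#$ %#$ %$ %$$ %#$; joining the 21 pieces gives the next term.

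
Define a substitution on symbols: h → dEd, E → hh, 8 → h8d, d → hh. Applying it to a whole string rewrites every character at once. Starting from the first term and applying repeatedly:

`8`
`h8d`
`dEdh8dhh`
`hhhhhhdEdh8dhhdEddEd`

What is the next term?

dEddEddEddEddEddEdhhhhhhdEdh8dhhdEddEdhhhhhhhhhhhh

φ(hhhhhhdEdh8dhhdEddEd) expands symbol-by-symbol to dEd dEd dEd dEd dEd dEd hh hh hh dEd h8d hh dEd dEd hh hh hh hh hh hh; joining the 20 pieces gives the next term.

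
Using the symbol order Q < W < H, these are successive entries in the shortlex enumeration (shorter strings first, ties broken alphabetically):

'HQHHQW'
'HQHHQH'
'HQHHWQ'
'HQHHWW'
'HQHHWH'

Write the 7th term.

HQHHHW

Stepping forward 2 times from HQHHWH: HQHHWH → HQHHHQ, then the target.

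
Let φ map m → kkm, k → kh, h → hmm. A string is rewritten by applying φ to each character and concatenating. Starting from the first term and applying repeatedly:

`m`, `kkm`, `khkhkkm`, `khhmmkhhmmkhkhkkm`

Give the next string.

Replace each of the 17 characters of khhmmkhhmmkhkhkkm in place — kh hmm hmm kkm kkm kh hmm hmm kkm kkm kh hmm kh hmm kh kh kkm — and concatenate.

khhmmhmmkkmkkmkhhmmhmmkkmkkmkhhmmkhhmmkhkhkkm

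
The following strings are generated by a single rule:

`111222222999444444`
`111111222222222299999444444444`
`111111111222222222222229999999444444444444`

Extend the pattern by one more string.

111111111111222222222222222222999999999444444444444444

The n-th term is 3n 1's then 4n+2 2's then 2n+1 9's then 3n+3 4's (n = 1, 2, …).
At n = 4 the blocks have lengths 12, 18, 9, 15.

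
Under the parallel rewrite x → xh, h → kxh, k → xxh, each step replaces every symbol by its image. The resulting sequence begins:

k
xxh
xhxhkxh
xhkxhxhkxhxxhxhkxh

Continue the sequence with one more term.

Replace each of the 18 characters of xhkxhxhkxhxxhxhkxh in place — xh kxh xxh xh kxh xh kxh xxh xh kxh xh xh kxh xh kxh xxh xh kxh — and concatenate.

xhkxhxxhxhkxhxhkxhxxhxhkxhxhxhkxhxhkxhxxhxhkxh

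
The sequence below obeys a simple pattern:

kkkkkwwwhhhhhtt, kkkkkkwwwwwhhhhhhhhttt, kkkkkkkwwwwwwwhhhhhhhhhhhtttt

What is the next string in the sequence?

kkkkkkkkwwwwwwwwwhhhhhhhhhhhhhhttttt

Term n consists of n+3 k's, followed by 2n-1 w's, followed by 3n-1 h's, followed by n t's, where the shown terms are n = 2, 3, 4.
At n = 5 the blocks have lengths 8, 9, 14, 5.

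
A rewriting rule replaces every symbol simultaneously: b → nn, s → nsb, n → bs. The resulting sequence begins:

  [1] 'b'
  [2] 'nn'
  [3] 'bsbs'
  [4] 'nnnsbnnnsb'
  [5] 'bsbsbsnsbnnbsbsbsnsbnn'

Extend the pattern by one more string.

Replace each of the 22 characters of bsbsbsnsbnnbsbsbsnsbnn in place — nn nsb nn nsb nn nsb bs nsb nn bs bs nn nsb nn nsb nn nsb bs nsb nn bs bs — and concatenate.

nnnsbnnnsbnnnsbbsnsbnnbsbsnnnsbnnnsbnnnsbbsnsbnnbsbs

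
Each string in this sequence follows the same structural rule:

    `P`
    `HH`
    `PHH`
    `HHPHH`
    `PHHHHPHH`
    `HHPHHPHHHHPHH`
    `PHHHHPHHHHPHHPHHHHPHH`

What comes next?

From term 3 onward, concatenate the second-to-last term with the last: P·HH = PHH, HH·PHH = HHPHH, …
So term 8 is HHPHHPHHHHPHH·PHHHHPHHHHPHHPHHHHPHH.

HHPHHPHHHHPHHPHHHHPHHHHPHHPHHHHPHH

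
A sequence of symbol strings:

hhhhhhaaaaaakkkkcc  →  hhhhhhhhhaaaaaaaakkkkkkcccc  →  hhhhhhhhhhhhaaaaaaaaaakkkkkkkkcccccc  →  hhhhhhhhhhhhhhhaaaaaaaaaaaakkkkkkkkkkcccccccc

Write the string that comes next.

Reading off run lengths: h runs 6, 9, 12, 15; a runs 6, 8, 10, 12; k runs 4, 6, 8, 10; c runs 2, 4, 6, 8 — each is linear in n, where the shown terms are n = 2, 3, 4, 5.
At n = 6 the blocks have lengths 18, 14, 12, 10.

hhhhhhhhhhhhhhhhhhaaaaaaaaaaaaaakkkkkkkkkkkkcccccccccc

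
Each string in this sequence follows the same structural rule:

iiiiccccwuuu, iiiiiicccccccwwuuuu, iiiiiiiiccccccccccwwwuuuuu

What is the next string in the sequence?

iiiiiiiiiicccccccccccccwwwwuuuuuu

Reading off run lengths: i runs 4, 6, 8; c runs 4, 7, 10; w runs 1, 2, 3; u runs 3, 4, 5 — each is linear in n (n = 1, 2, …).
For the next term, n = 4, so the run lengths are 10, 13, 4, 6.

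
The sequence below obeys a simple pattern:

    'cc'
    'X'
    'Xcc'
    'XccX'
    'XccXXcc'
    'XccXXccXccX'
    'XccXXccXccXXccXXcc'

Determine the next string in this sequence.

XccXXccXccXXccXXccXccXXccXccX

This is a Fibonacci-style word recurrence s(k) = s(k−1)·s(k−2): e.g. X·cc = Xcc.
Continuing: XccXXccXccXXccXXcc · XccXXccXccX gives term 8.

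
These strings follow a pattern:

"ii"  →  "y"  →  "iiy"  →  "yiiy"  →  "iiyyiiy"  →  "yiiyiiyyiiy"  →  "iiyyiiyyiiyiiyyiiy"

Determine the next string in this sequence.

From term 3 onward, concatenate the second-to-last term with the last: ii·y = iiy, y·iiy = yiiy, …
Continuing: yiiyiiyyiiy · iiyyiiyyiiyiiyyiiy gives term 8.

yiiyiiyyiiyiiyyiiyyiiyiiyyiiy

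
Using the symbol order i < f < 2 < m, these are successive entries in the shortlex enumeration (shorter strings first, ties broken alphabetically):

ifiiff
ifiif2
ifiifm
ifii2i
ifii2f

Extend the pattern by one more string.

ifii22

Find the rightmost character of ifii2f below m, bump it to the next letter, and reset everything to its right to i.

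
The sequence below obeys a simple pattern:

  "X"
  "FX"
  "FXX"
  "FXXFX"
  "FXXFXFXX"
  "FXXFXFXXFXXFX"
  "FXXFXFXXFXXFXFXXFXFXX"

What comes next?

Each term (from the third on) is the previous term followed by the one before it: term 3 = FX·X = FXX.
Continuing: FXXFXFXXFXXFXFXXFXFXX · FXXFXFXXFXXFX gives term 8.

FXXFXFXXFXXFXFXXFXFXXFXXFXFXXFXXFX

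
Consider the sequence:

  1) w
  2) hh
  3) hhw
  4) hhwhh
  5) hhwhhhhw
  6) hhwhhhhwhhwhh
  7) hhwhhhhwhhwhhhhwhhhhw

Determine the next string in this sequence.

From term 3 onward, concatenate the last term with the second-to-last: hh·w = hhw, hhw·hh = hhwhh, …
Continuing: hhwhhhhwhhwhhhhwhhhhw · hhwhhhhwhhwhh gives term 8.

hhwhhhhwhhwhhhhwhhhhwhhwhhhhwhhwhh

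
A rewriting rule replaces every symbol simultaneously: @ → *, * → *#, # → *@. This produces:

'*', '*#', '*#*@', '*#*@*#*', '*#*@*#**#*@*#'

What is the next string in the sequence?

φ(*#*@*#**#*@*#) expands symbol-by-symbol to *# *@ *# * *# *@ *# *# *@ *# * *# *@; joining the 13 pieces gives the next term.

*#*@*#**#*@*#*#*@*#**#*@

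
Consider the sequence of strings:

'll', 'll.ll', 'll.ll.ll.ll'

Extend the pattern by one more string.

ll.ll.ll.ll.ll.ll.ll.ll

Every step duplicates the string with '.' between the halves.
One more doubling of ll.ll.ll.ll gives the answer.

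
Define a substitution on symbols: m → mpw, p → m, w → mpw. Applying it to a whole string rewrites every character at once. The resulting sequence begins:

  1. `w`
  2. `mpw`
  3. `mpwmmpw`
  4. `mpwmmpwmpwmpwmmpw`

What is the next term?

Replace each of the 17 characters of mpwmmpwmpwmpwmmpw in place — mpw m mpw mpw mpw m mpw mpw m mpw mpw m mpw mpw mpw m mpw — and concatenate.

mpwmmpwmpwmpwmmpwmpwmmpwmpwmmpwmpwmpwmmpw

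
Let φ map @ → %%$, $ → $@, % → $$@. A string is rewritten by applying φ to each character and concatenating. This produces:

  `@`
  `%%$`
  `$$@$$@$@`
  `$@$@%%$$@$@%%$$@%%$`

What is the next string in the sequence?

$@%%$$@%%$$$@$$@$@$@%%$$@%%$$$@$$@$@$@%%$$$@$$@$@

Applying the rule to each of the 19 symbols of $@$@%%$$@$@%%$$@%%$ gives the pieces $@ %%$ $@ %%$ $$@ $$@ $@ $@ %%$ $@ %%$ $$@ $$@ $@ $@ %%$ $$@ $$@ $@, which concatenate to the answer.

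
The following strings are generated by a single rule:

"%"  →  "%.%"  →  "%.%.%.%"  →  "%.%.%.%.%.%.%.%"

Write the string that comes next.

Every step duplicates the string with '.' between the halves.
Doubling %.%.%.%.%.%.%.% with '.' between the halves:

%.%.%.%.%.%.%.%.%.%.%.%.%.%.%.%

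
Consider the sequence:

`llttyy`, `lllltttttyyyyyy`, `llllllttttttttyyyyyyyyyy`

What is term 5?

Reading off run lengths: l runs 2, 4, 6; t runs 2, 5, 8; y runs 2, 6, 10 — each is linear in n (n = 1, 2, …).
At n = 5 the blocks have lengths 10, 14, 18.

llllllllllttttttttttttttyyyyyyyyyyyyyyyyyy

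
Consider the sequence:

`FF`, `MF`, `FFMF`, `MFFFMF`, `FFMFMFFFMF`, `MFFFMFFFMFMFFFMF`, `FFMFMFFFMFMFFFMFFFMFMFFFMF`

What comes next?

MFFFMFFFMFMFFFMFFFMFMFFFMFMFFFMFFFMFMFFFMF

From term 3 onward, concatenate the second-to-last term with the last: FF·MF = FFMF, MF·FFMF = MFFFMF, …
So term 8 is MFFFMFFFMFMFFFMF·FFMFMFFFMFMFFFMFFFMFMFFFMF.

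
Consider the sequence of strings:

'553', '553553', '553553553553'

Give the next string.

Each string is two copies of the previous one concatenated.
One more doubling of 553553553553 gives the answer.

553553553553553553553553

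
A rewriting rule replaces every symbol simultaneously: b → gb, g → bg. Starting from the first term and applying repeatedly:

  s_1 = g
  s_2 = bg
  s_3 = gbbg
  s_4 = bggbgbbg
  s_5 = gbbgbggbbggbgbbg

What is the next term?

bggbgbbggbbgbggbgbbgbggbbggbgbbg

Replace each of the 16 characters of gbbgbggbbggbgbbg in place — bg gb gb bg gb bg bg gb gb bg bg gb bg gb gb bg — and concatenate.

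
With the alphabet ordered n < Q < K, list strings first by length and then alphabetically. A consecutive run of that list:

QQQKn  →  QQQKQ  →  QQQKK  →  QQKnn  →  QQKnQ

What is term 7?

Stepping forward 2 times from QQKnQ: QQKnQ → QQKnK, then the target.

QQKQn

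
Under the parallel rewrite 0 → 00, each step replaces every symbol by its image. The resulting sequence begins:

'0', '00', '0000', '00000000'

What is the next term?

Apply φ to 00000000 symbol by symbol: 0→00, 0→00, 0→00, 0→00, 0→00, 0→00, 0→00, 0→00; joined: 00 00 00 00 00 00 00 00.

0000000000000000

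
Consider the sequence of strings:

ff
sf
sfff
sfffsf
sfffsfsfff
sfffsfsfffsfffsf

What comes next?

sfffsfsfffsfffsfsfffsfsfff

From term 3 onward, concatenate the last term with the second-to-last: sf·ff = sfff, sfff·sf = sfffsf, …
So term 7 is sfffsfsfffsfffsf·sfffsfsfff.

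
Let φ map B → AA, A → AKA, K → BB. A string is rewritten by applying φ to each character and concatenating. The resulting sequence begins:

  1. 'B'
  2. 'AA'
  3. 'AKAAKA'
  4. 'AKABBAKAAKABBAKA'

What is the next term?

AKABBAKAAAAAAKABBAKAAKABBAKAAAAAAKABBAKA

φ(AKABBAKAAKABBAKA) expands symbol-by-symbol to AKA BB AKA AA AA AKA BB AKA AKA BB AKA AA AA AKA BB AKA; joining the 16 pieces gives the next term.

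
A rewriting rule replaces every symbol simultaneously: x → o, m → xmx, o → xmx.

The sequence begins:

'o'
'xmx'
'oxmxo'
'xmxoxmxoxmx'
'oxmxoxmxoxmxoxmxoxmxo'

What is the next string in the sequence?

Rewriting the 21 symbols of oxmxoxmxoxmxoxmxoxmxo one by one yields xmx o xmx o xmx o xmx o xmx o xmx o xmx o xmx o xmx o xmx o xmx; concatenated:

xmxoxmxoxmxoxmxoxmxoxmxoxmxoxmxoxmxoxmxoxmx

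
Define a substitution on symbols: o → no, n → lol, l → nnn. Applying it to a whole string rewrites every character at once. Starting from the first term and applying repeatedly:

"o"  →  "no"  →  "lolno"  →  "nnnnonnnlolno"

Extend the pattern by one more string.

lollollollolnolollollolnnnnonnnlolno

Replace each of the 13 characters of nnnnonnnlolno in place — lol lol lol lol no lol lol lol nnn no nnn lol no — and concatenate.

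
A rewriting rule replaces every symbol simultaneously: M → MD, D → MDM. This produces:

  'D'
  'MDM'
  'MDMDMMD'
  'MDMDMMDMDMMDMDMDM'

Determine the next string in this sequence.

MDMDMMDMDMMDMDMDMMDMDMMDMDMDMMDMDMMDMDMMD

φ(MDMDMMDMDMMDMDMDM) expands symbol-by-symbol to MD MDM MD MDM MD MD MDM MD MDM MD MD MDM MD MDM MD MDM MD; joining the 17 pieces gives the next term.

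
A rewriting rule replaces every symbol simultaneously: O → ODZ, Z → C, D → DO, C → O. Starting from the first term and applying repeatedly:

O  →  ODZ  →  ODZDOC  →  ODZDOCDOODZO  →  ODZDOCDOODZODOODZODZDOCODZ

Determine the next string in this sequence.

ODZDOCDOODZODOODZODZDOCODZDOODZODZDOCODZDOCDOODZOODZDOC

Applying the rule to each of the 26 symbols of ODZDOCDOODZODOODZODZDOCODZ gives the pieces ODZ DO C DO ODZ O DO ODZ ODZ DO C ODZ DO ODZ ODZ DO C ODZ DO C DO ODZ O ODZ DO C, which concatenate to the answer.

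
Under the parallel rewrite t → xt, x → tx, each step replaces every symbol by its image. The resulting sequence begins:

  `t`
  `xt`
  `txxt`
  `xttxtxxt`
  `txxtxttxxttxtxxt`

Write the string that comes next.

Applying the rule to each of the 16 symbols of txxtxttxxttxtxxt gives the pieces xt tx tx xt tx xt xt tx tx xt xt tx xt tx tx xt, which concatenate to the answer.

xttxtxxttxxtxttxtxxtxttxxttxtxxt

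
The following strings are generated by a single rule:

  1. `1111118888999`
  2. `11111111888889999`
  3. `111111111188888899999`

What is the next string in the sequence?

Term n consists of 2n+2 1's, followed by n+2 8's, followed by n+1 9's, where the shown terms are n = 2, 3, 4.
Setting n = 5 gives 12, 7, 6 characters in each block.

1111111111118888888999999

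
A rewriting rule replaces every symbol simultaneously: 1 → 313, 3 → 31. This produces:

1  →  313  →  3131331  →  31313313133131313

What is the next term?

31313313133131313313133131313313133131331

Replace each of the 17 characters of 31313313133131313 in place — 31 313 31 313 31 31 313 31 313 31 31 313 31 313 31 313 31 — and concatenate.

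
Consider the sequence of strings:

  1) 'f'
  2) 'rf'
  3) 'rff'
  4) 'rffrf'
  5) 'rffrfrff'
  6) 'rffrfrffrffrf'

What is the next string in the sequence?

rffrfrffrffrfrffrfrff

From term 3 onward, concatenate the last term with the second-to-last: rf·f = rff, rff·rf = rffrf, …
The next term joins rffrfrffrffrf and rffrfrff.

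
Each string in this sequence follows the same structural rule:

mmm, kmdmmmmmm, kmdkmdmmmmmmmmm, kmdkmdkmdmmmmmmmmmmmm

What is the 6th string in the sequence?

s(k+1) = kmd·s(k)·mmm, so each term gains kmd as a prefix and mmm as a suffix.
From kmdkmdkmdmmmmmmmmmmmm, 2 further steps: kmdkmdkmdmmmmmmmmmmmm → kmdkmdkmdkmdmmmmmmmmmmmmmmm → (answer).

kmdkmdkmdkmdkmdmmmmmmmmmmmmmmmmmm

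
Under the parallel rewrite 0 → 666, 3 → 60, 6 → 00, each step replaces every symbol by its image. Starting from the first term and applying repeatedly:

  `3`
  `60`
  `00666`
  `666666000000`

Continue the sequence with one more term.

000000000000666666666666666666

Rewriting each symbol of 666666000000: 6→00, 6→00, 6→00, 6→00, 6→00, 6→00, 0→666, 0→666, 0→666, 0→666, 0→666, 0→666, which concatenates to 00 00 00 00 00 00 666 666 666 666 666 666.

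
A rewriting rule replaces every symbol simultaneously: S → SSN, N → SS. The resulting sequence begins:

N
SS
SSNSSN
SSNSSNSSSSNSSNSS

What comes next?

SSNSSNSSSSNSSNSSSSNSSNSSNSSNSSSSNSSNSSSSNSSN

Applying the rule to each of the 16 symbols of SSNSSNSSSSNSSNSS gives the pieces SSN SSN SS SSN SSN SS SSN SSN SSN SSN SS SSN SSN SS SSN SSN, which concatenate to the answer.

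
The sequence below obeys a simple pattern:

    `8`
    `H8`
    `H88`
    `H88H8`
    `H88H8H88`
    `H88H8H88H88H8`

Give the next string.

From term 3 onward, concatenate the last term with the second-to-last: H8·8 = H88, H88·H8 = H88H8, …
So term 7 is H88H8H88H88H8·H88H8H88.

H88H8H88H88H8H88H8H88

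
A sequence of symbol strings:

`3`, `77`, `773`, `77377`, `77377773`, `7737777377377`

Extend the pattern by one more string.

This is a Fibonacci-style word recurrence s(k) = s(k−1)·s(k−2): e.g. 77·3 = 773.
So term 7 is 7737777377377·77377773.

773777737737777377773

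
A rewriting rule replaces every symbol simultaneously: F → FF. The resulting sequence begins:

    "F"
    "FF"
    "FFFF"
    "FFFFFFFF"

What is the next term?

FFFFFFFFFFFFFFFF

Expanding FFFFFFFF: F→FF, F→FF, F→FF, F→FF, F→FF, F→FF, F→FF, F→FF. Concatenated: FF FF FF FF FF FF FF FF.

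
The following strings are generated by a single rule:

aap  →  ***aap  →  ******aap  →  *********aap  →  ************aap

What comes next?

Each term is the previous one with *** prepended.
Applying this once more to ************aap:

***************aap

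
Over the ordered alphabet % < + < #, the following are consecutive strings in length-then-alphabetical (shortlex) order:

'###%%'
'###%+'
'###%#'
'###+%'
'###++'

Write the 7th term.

Stepping forward 2 times from ###++: ###++ → ###+#, then the target.

####%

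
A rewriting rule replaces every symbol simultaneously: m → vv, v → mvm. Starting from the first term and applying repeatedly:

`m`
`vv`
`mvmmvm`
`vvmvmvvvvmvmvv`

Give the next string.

mvmmvmvvmvmvvmvmmvmmvmmvmvvmvmvvmvmmvm

Replace each of the 14 characters of vvmvmvvvvmvmvv in place — mvm mvm vv mvm vv mvm mvm mvm mvm vv mvm vv mvm mvm — and concatenate.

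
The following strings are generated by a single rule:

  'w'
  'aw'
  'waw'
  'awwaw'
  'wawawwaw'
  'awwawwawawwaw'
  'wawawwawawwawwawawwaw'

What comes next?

awwawwawawwawwawawwawawwawwawawwaw

From term 3 onward, concatenate the second-to-last term with the last: w·aw = waw, aw·waw = awwaw, …
So term 8 is awwawwawawwaw·wawawwawawwawwawawwaw.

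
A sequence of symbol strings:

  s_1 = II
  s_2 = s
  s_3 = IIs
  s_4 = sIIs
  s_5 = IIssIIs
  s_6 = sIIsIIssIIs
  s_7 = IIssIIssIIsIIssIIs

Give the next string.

sIIsIIssIIsIIssIIssIIsIIssIIs

Each term (from the third on) is the two preceding terms concatenated in order: term 3 = II·s = IIs.
The next term joins sIIsIIssIIs and IIssIIssIIsIIssIIs.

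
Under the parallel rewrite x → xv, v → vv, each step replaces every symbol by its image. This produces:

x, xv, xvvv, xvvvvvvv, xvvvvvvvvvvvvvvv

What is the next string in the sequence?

xvvvvvvvvvvvvvvvvvvvvvvvvvvvvvvv

φ(xvvvvvvvvvvvvvvv) expands symbol-by-symbol to xv vv vv vv vv vv vv vv vv vv vv vv vv vv vv vv; joining the 16 pieces gives the next term.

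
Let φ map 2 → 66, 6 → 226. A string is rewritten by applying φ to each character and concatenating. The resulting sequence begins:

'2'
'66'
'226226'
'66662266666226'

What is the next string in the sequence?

Rewriting the 14 symbols of 66662266666226 one by one yields 226 226 226 226 66 66 226 226 226 226 226 66 66 226; concatenated:

22622622622666662262262262262266666226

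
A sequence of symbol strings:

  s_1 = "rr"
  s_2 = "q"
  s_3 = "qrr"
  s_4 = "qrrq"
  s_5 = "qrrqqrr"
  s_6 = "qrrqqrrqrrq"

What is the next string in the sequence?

qrrqqrrqrrqqrrqqrr

From term 3 onward, concatenate the last term with the second-to-last: q·rr = qrr, qrr·q = qrrq, …
So term 7 is qrrqqrrqrrq·qrrqqrr.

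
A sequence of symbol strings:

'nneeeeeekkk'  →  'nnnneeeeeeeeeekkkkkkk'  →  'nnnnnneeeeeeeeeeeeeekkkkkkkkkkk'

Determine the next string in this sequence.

Each string has the form n^{2n} e^{4n+2} k^{4n-1} (n = 1, 2, …).
At n = 4 the blocks have lengths 8, 18, 15.

nnnnnnnneeeeeeeeeeeeeeeeeekkkkkkkkkkkkkkk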